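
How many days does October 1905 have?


October 1905

31 days


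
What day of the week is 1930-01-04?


Date: January 4, 1930
Anchor: Jan 1, 1930. With p = 1930 - 1 = 1929: (p + p//4 - p//100 + p//400) mod 7 = (1929 + 482 - 19 + 4) mod 7 = 2396 mod 7 = 2 -> Wednesday (Mon=0 ... Sun=6)
Days into year = 4 - 1 = 3
Weekday index = (2 + 3) mod 7 = 5

Day of the week: Saturday


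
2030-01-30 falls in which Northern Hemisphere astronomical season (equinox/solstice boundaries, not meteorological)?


Date: January 30
Astronomical Winter (approx.; exact equinox/solstice day varies by year): December 21 to March 19
January 30 falls within the Winter window

Winter


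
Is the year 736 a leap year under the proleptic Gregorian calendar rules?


Gregorian leap year rule: divisible by 4, but not by 100, unless also by 400.
736 is divisible by 4 but not 100 -> leap year

Yes


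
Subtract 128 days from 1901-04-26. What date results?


Start: 1901-04-26, subtract 128 days
Back 26 days from April 26 reaches March 31, 1901 -> 102 left
March 1901 has 31 days -> back to February 28, 1901 -> 71 left
February 1901 has 28 days -> back to January 31, 1901 -> 43 left
January 1901 has 31 days -> back to December 31, 1900 -> 12 left
December 1900: 31 - 12 = 19 -> lands on December 19

Result: 1900-12-19


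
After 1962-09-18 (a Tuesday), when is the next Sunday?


Current: Tuesday
Target: Sunday
Days ahead: 5

Next Sunday: 1962-09-23


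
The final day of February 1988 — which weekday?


February 1988 has 29 days
Anchor: Jan 1, 1988. With p = 1988 - 1 = 1987: (p + p//4 - p//100 + p//400) mod 7 = (1987 + 496 - 19 + 4) mod 7 = 2468 mod 7 = 4 -> Friday (Mon=0 ... Sun=6)
Days before February (Jan): 31; February 1 index = (4 + 31) mod 7 = 0 -> Monday
Last day offset: 29 - 1 = 28 days
Weekday index = (0 + 28) mod 7 = 0

Monday, February 29


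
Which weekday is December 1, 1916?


Target: December 1, 1916
Anchor: Jan 1, 1916. With p = 1916 - 1 = 1915: (p + p//4 - p//100 + p//400) mod 7 = (1915 + 478 - 19 + 4) mod 7 = 2378 mod 7 = 5 -> Saturday (Mon=0 ... Sun=6)
Days before December (Jan-Nov): 335 days
Weekday index = (5 + 335) mod 7 = 4

Friday


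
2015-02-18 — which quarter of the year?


Month: February (month 2)
Q1: Jan-Mar, Q2: Apr-Jun, Q3: Jul-Sep, Q4: Oct-Dec

Q1


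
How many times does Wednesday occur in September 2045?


September 2045 has 30 days
Anchor: Jan 1, 2045. With p = 2045 - 1 = 2044: (p + p//4 - p//100 + p//400) mod 7 = (2044 + 511 - 20 + 5) mod 7 = 2540 mod 7 = 6 -> Sunday (Mon=0 ... Sun=6)
Days before September (Jan-Aug): 243; September 1 index = (6 + 243) mod 7 = 4 -> Friday
First Wednesday is September 6
Wednesdays: 6, 13, 20, 27

4 Wednesdays


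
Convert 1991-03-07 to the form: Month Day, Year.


ISO 1991-03-07 parses as year=1991, month=03, day=07
Month 3 -> March

March 7, 1991


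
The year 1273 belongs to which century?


Century = (year - 1) // 100 + 1
= (1273 - 1) // 100 + 1
= 1272 // 100 + 1
= 12 + 1

13th century


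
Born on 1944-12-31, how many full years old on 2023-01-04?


Birth: 1944-12-31
Reference: 2023-01-04
Year difference: 2023 - 1944 = 79
Birthday not yet reached in 2023, subtract 1

78 years old


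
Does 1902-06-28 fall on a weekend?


Anchor: Jan 1, 1902. With p = 1902 - 1 = 1901: (p + p//4 - p//100 + p//400) mod 7 = (1901 + 475 - 19 + 4) mod 7 = 2361 mod 7 = 2 -> Wednesday (Mon=0 ... Sun=6)
Day of year: 179; offset = 178
Weekday index = (2 + 178) mod 7 = 5 -> Saturday
Weekend days: Saturday, Sunday

Yes


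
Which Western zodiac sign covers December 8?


Date: December 8
Conventional tropical zodiac dates: Sagittarius from November 22 onward; Capricorn starts December 22
December 8 falls within the Sagittarius range

Sagittarius


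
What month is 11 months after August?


August is month 8
8 + 11 = 19; wrap: 19 - 12 = 7

July


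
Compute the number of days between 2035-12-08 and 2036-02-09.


From 2035-12-08 to 2036-02-09
2035-12-08: days before December = 31 + 28 + 31 + 30 + 31 + 30 + 31 + 31 + 30 + 31 + 30 = 334 (2035 is not a leap year); day of year = 334 + 8 = 342
2036-02-09: days before February = 31; day of year = 31 + 9 = 40
Rest of 2035: 365 - 342 = 23
Total = 23 + 40 = 63

63 days


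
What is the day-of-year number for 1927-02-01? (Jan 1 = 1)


Date: February 1, 1927
Days in months 1 through 1: 31
Plus 1 days in February

Day of year: 32


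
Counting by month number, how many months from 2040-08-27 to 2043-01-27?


From August 2040 to January 2043
3 years * 12 = 36 months, minus 7 months = 29

29 months


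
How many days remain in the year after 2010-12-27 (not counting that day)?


Day of year: 361 of 365
Remaining = 365 - 361

4 days


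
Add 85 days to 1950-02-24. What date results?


Start: 1950-02-24, add 85 days
February 1950 has 28 days: 28 - 24 = 4 days to February 28 -> 81 left
March 1950 has 31 days -> 50 left
April 1950 has 30 days -> 20 left
May 1950: 20 <= 31 -> lands on May 20

Result: 1950-05-20


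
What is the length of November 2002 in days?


November 2002

30 days


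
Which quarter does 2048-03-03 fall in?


Month: March (month 3)
Q1: Jan-Mar, Q2: Apr-Jun, Q3: Jul-Sep, Q4: Oct-Dec

Q1


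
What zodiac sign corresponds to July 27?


Date: July 27
Conventional tropical zodiac dates: Leo from July 23 onward; Virgo starts August 23
July 27 falls within the Leo range

Leo


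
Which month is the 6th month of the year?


Month 6 of 12

June


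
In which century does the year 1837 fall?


Century = (year - 1) // 100 + 1
= (1837 - 1) // 100 + 1
= 1836 // 100 + 1
= 18 + 1

19th century


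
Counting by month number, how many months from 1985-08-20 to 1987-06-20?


From August 1985 to June 1987
2 years * 12 = 24 months, minus 2 months = 22

22 months


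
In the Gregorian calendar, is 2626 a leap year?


Gregorian leap year rule: divisible by 4, but not by 100, unless also by 400.
2626 is not divisible by 4 -> not a leap year

No


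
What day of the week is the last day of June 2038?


June 2038 has 30 days
Anchor: Jan 1, 2038. With p = 2038 - 1 = 2037: (p + p//4 - p//100 + p//400) mod 7 = (2037 + 509 - 20 + 5) mod 7 = 2531 mod 7 = 4 -> Friday (Mon=0 ... Sun=6)
Days before June (Jan-May): 151; June 1 index = (4 + 151) mod 7 = 1 -> Tuesday
Last day offset: 30 - 1 = 29 days
Weekday index = (1 + 29) mod 7 = 2

Wednesday, June 30


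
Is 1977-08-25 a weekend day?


Anchor: Jan 1, 1977. With p = 1977 - 1 = 1976: (p + p//4 - p//100 + p//400) mod 7 = (1976 + 494 - 19 + 4) mod 7 = 2455 mod 7 = 5 -> Saturday (Mon=0 ... Sun=6)
Day of year: 237; offset = 236
Weekday index = (5 + 236) mod 7 = 3 -> Thursday
Weekend days: Saturday, Sunday

No


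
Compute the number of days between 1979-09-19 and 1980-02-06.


From 1979-09-19 to 1980-02-06
1979-09-19: days before September = 31 + 28 + 31 + 30 + 31 + 30 + 31 + 31 = 243 (1979 is not a leap year); day of year = 243 + 19 = 262
1980-02-06: days before February = 31; day of year = 31 + 6 = 37
Rest of 1979: 365 - 262 = 103
Total = 103 + 37 = 140

140 days


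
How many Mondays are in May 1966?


May 1966 has 31 days
Anchor: Jan 1, 1966. With p = 1966 - 1 = 1965: (p + p//4 - p//100 + p//400) mod 7 = (1965 + 491 - 19 + 4) mod 7 = 2441 mod 7 = 5 -> Saturday (Mon=0 ... Sun=6)
Days before May (Jan-Apr): 120; May 1 index = (5 + 120) mod 7 = 6 -> Sunday
First Monday is May 2
Mondays: 2, 9, 16, 23, 30

5 Mondays


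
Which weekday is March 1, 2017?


Target: March 1, 2017
Anchor: Jan 1, 2017. With p = 2017 - 1 = 2016: (p + p//4 - p//100 + p//400) mod 7 = (2016 + 504 - 20 + 5) mod 7 = 2505 mod 7 = 6 -> Sunday (Mon=0 ... Sun=6)
Days before March (Jan-Feb): 59 days
Weekday index = (6 + 59) mod 7 = 2

Wednesday


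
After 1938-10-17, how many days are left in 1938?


Day of year: 290 of 365
Remaining = 365 - 290

75 days


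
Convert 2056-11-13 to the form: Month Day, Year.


ISO 2056-11-13 parses as year=2056, month=11, day=13
Month 11 -> November

November 13, 2056


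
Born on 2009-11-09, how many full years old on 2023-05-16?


Birth: 2009-11-09
Reference: 2023-05-16
Year difference: 2023 - 2009 = 14
Birthday not yet reached in 2023, subtract 1

13 years old


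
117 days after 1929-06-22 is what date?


Start: 1929-06-22, add 117 days
June 1929 has 30 days: 30 - 22 = 8 days to June 30 -> 109 left
July 1929 has 31 days -> 78 left
August 1929 has 31 days -> 47 left
September 1929 has 30 days -> 17 left
October 1929: 17 <= 31 -> lands on October 17

Result: 1929-10-17


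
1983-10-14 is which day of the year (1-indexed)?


Date: October 14, 1983
Days in months 1 through 9: 273
Plus 14 days in October

Day of year: 287


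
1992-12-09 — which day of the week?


Date: December 9, 1992
Anchor: Jan 1, 1992. With p = 1992 - 1 = 1991: (p + p//4 - p//100 + p//400) mod 7 = (1991 + 497 - 19 + 4) mod 7 = 2473 mod 7 = 2 -> Wednesday (Mon=0 ... Sun=6)
Days before December (Jan-Nov): 335; offset = 335 + 9 - 1 = 343
Weekday index = (2 + 343) mod 7 = 2

Day of the week: Wednesday


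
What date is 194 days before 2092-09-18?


Start: 2092-09-18, subtract 194 days
Back 18 days from September 18 reaches August 31, 2092 -> 176 left
August 2092 has 31 days -> back to July 31, 2092 -> 145 left
July 2092 has 31 days -> back to June 30, 2092 -> 114 left
June 2092 has 30 days -> back to May 31, 2092 -> 84 left
May 2092 has 31 days -> back to April 30, 2092 -> 53 left
April 2092 has 30 days -> back to March 31, 2092 -> 23 left
March 2092: 31 - 23 = 8 -> lands on March 8

Result: 2092-03-08


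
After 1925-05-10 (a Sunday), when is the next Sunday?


Current: Sunday
Target: Sunday
Days ahead: 7

Next Sunday: 1925-05-17


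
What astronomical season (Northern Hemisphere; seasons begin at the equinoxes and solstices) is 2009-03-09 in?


Date: March 9
Astronomical Winter (approx.; exact equinox/solstice day varies by year): December 21 to March 19
March 9 falls within the Winter window

Winter


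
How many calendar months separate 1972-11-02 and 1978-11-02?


From November 1972 to November 1978
6 years * 12 = 72 months = 72

72 months


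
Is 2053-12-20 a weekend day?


Anchor: Jan 1, 2053. With p = 2053 - 1 = 2052: (p + p//4 - p//100 + p//400) mod 7 = (2052 + 513 - 20 + 5) mod 7 = 2550 mod 7 = 2 -> Wednesday (Mon=0 ... Sun=6)
Day of year: 354; offset = 353
Weekday index = (2 + 353) mod 7 = 5 -> Saturday
Weekend days: Saturday, Sunday

Yes


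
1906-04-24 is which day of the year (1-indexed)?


Date: April 24, 1906
Days in months 1 through 3: 90
Plus 24 days in April

Day of year: 114


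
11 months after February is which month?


February is month 2
2 + 11 = 13; wrap: 13 - 12 = 1

January


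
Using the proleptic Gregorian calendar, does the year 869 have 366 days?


Gregorian leap year rule: divisible by 4, but not by 100, unless also by 400.
869 is not divisible by 4 -> not a leap year

No


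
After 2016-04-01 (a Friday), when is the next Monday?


Current: Friday
Target: Monday
Days ahead: 3

Next Monday: 2016-04-04


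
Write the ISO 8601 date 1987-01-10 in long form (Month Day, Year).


ISO 1987-01-10 parses as year=1987, month=01, day=10
Month 1 -> January

January 10, 1987


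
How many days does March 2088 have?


March 2088

31 days


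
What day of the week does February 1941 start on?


Target: February 1, 1941
Anchor: Jan 1, 1941. With p = 1941 - 1 = 1940: (p + p//4 - p//100 + p//400) mod 7 = (1940 + 485 - 19 + 4) mod 7 = 2410 mod 7 = 2 -> Wednesday (Mon=0 ... Sun=6)
Days before February (Jan): 31 days
Weekday index = (2 + 31) mod 7 = 5

Saturday


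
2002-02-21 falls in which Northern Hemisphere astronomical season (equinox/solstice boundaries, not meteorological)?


Date: February 21
Astronomical Winter (approx.; exact equinox/solstice day varies by year): December 21 to March 19
February 21 falls within the Winter window

Winter


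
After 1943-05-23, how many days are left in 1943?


Day of year: 143 of 365
Remaining = 365 - 143

222 days


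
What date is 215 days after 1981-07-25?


Start: 1981-07-25, add 215 days
July 1981 has 31 days: 31 - 25 = 6 days to July 31 -> 209 left
August 1981 has 31 days -> 178 left
September 1981 has 30 days -> 148 left
October 1981 has 31 days -> 117 left
November 1981 has 30 days -> 87 left
December 1981 has 31 days -> 56 left
January 1982 has 31 days -> 25 left
February 1982: 25 <= 28 -> lands on February 25

Result: 1982-02-25


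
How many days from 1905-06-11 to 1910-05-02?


From 1905-06-11 to 1910-05-02
1905-06-11: days before June = 31 + 28 + 31 + 30 + 31 = 151 (1905 is not a leap year); day of year = 151 + 11 = 162
1910-05-02: days before May = 31 + 28 + 31 + 30 = 120 (1910 is not a leap year); day of year = 120 + 2 = 122
Rest of 1905: 365 - 162 = 203
Full years 1906 (365), 1907 (365), 1908 (366), 1909 (365): 1461
Total = 203 + 1461 + 122 = 1786

1786 days


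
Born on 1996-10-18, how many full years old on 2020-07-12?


Birth: 1996-10-18
Reference: 2020-07-12
Year difference: 2020 - 1996 = 24
Birthday not yet reached in 2020, subtract 1

23 years old


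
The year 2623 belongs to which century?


Century = (year - 1) // 100 + 1
= (2623 - 1) // 100 + 1
= 2622 // 100 + 1
= 26 + 1

27th century


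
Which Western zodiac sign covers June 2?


Date: June 2
Conventional tropical zodiac dates: Gemini from May 21 onward; Cancer starts June 21
June 2 falls within the Gemini range

Gemini


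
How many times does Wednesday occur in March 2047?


March 2047 has 31 days
Anchor: Jan 1, 2047. With p = 2047 - 1 = 2046: (p + p//4 - p//100 + p//400) mod 7 = (2046 + 511 - 20 + 5) mod 7 = 2542 mod 7 = 1 -> Tuesday (Mon=0 ... Sun=6)
Days before March (Jan-Feb): 59; March 1 index = (1 + 59) mod 7 = 4 -> Friday
First Wednesday is March 6
Wednesdays: 6, 13, 20, 27

4 Wednesdays


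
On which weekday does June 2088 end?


June 2088 has 30 days
Anchor: Jan 1, 2088. With p = 2088 - 1 = 2087: (p + p//4 - p//100 + p//400) mod 7 = (2087 + 521 - 20 + 5) mod 7 = 2593 mod 7 = 3 -> Thursday (Mon=0 ... Sun=6)
Days before June (Jan-May): 152; June 1 index = (3 + 152) mod 7 = 1 -> Tuesday
Last day offset: 30 - 1 = 29 days
Weekday index = (1 + 29) mod 7 = 2

Wednesday, June 30


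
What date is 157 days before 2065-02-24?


Start: 2065-02-24, subtract 157 days
Back 24 days from February 24 reaches January 31, 2065 -> 133 left
January 2065 has 31 days -> back to December 31, 2064 -> 102 left
December 2064 has 31 days -> back to November 30, 2064 -> 71 left
November 2064 has 30 days -> back to October 31, 2064 -> 41 left
October 2064 has 31 days -> back to September 30, 2064 -> 10 left
September 2064: 30 - 10 = 20 -> lands on September 20

Result: 2064-09-20


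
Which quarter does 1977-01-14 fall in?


Month: January (month 1)
Q1: Jan-Mar, Q2: Apr-Jun, Q3: Jul-Sep, Q4: Oct-Dec

Q1


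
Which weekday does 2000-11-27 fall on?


Date: November 27, 2000
Anchor: Jan 1, 2000. With p = 2000 - 1 = 1999: (p + p//4 - p//100 + p//400) mod 7 = (1999 + 499 - 19 + 4) mod 7 = 2483 mod 7 = 5 -> Saturday (Mon=0 ... Sun=6)
Days before November (Jan-Oct): 305; offset = 305 + 27 - 1 = 331
Weekday index = (5 + 331) mod 7 = 0

Day of the week: Monday


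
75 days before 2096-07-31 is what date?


Start: 2096-07-31, subtract 75 days
Back 31 days from July 31 reaches June 30, 2096 -> 44 left
June 2096 has 30 days -> back to May 31, 2096 -> 14 left
May 2096: 31 - 14 = 17 -> lands on May 17

Result: 2096-05-17


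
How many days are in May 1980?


May 1980

31 days


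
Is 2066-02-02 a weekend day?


Anchor: Jan 1, 2066. With p = 2066 - 1 = 2065: (p + p//4 - p//100 + p//400) mod 7 = (2065 + 516 - 20 + 5) mod 7 = 2566 mod 7 = 4 -> Friday (Mon=0 ... Sun=6)
Day of year: 33; offset = 32
Weekday index = (4 + 32) mod 7 = 1 -> Tuesday
Weekend days: Saturday, Sunday

No


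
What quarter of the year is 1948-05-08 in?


Month: May (month 5)
Q1: Jan-Mar, Q2: Apr-Jun, Q3: Jul-Sep, Q4: Oct-Dec

Q2


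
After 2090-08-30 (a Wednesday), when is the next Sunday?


Current: Wednesday
Target: Sunday
Days ahead: 4

Next Sunday: 2090-09-03


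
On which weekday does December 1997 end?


December 1997 has 31 days
Anchor: Jan 1, 1997. With p = 1997 - 1 = 1996: (p + p//4 - p//100 + p//400) mod 7 = (1996 + 499 - 19 + 4) mod 7 = 2480 mod 7 = 2 -> Wednesday (Mon=0 ... Sun=6)
Days before December (Jan-Nov): 334; December 1 index = (2 + 334) mod 7 = 0 -> Monday
Last day offset: 31 - 1 = 30 days
Weekday index = (0 + 30) mod 7 = 2

Wednesday, December 31


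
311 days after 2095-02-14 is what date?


Start: 2095-02-14, add 311 days
February 2095 has 28 days: 28 - 14 = 14 days to February 28 -> 297 left
March 2095 has 31 days -> 266 left
April 2095 has 30 days -> 236 left
May 2095 has 31 days -> 205 left
June 2095 has 30 days -> 175 left
July 2095 has 31 days -> 144 left
August 2095 has 31 days -> 113 left
September 2095 has 30 days -> 83 left
October 2095 has 31 days -> 52 left
November 2095 has 30 days -> 22 left
December 2095: 22 <= 31 -> lands on December 22

Result: 2095-12-22


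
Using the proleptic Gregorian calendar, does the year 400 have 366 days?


Gregorian leap year rule: divisible by 4, but not by 100, unless also by 400.
400 is divisible by 400 -> leap year

Yes


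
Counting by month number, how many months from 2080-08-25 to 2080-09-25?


From August 2080 to September 2080
0 years * 12 = 0 months, plus 1 month = 1

1 month


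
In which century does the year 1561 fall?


Century = (year - 1) // 100 + 1
= (1561 - 1) // 100 + 1
= 1560 // 100 + 1
= 15 + 1

16th century


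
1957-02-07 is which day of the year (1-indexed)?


Date: February 7, 1957
Days in months 1 through 1: 31
Plus 7 days in February

Day of year: 38


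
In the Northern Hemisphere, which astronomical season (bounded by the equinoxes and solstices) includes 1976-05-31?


Date: May 31
Astronomical Spring (approx.; exact equinox/solstice day varies by year): March 20 to June 20
May 31 falls within the Spring window

Spring


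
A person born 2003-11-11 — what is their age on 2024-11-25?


Birth: 2003-11-11
Reference: 2024-11-25
Year difference: 2024 - 2003 = 21

21 years old


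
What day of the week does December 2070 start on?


Target: December 1, 2070
Anchor: Jan 1, 2070. With p = 2070 - 1 = 2069: (p + p//4 - p//100 + p//400) mod 7 = (2069 + 517 - 20 + 5) mod 7 = 2571 mod 7 = 2 -> Wednesday (Mon=0 ... Sun=6)
Days before December (Jan-Nov): 334 days
Weekday index = (2 + 334) mod 7 = 0

Monday


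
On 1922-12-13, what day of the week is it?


Date: December 13, 1922
Anchor: Jan 1, 1922. With p = 1922 - 1 = 1921: (p + p//4 - p//100 + p//400) mod 7 = (1921 + 480 - 19 + 4) mod 7 = 2386 mod 7 = 6 -> Sunday (Mon=0 ... Sun=6)
Days before December (Jan-Nov): 334; offset = 334 + 13 - 1 = 346
Weekday index = (6 + 346) mod 7 = 2

Day of the week: Wednesday


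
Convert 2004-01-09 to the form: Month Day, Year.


ISO 2004-01-09 parses as year=2004, month=01, day=09
Month 1 -> January

January 9, 2004


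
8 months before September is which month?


September is month 9
9 - 8 = 1

January


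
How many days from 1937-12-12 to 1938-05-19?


From 1937-12-12 to 1938-05-19
1937-12-12: days before December = 31 + 28 + 31 + 30 + 31 + 30 + 31 + 31 + 30 + 31 + 30 = 334 (1937 is not a leap year); day of year = 334 + 12 = 346
1938-05-19: days before May = 31 + 28 + 31 + 30 = 120 (1938 is not a leap year); day of year = 120 + 19 = 139
Rest of 1937: 365 - 346 = 19
Total = 19 + 139 = 158

158 days


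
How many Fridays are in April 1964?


April 1964 has 30 days
Anchor: Jan 1, 1964. With p = 1964 - 1 = 1963: (p + p//4 - p//100 + p//400) mod 7 = (1963 + 490 - 19 + 4) mod 7 = 2438 mod 7 = 2 -> Wednesday (Mon=0 ... Sun=6)
Days before April (Jan-Mar): 91; April 1 index = (2 + 91) mod 7 = 2 -> Wednesday
First Friday is April 3
Fridays: 3, 10, 17, 24

4 Fridays


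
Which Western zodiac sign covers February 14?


Date: February 14
Conventional tropical zodiac dates: Aquarius from January 20 onward; Pisces starts February 19
February 14 falls within the Aquarius range

Aquarius


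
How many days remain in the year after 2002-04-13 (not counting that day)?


Day of year: 103 of 365
Remaining = 365 - 103

262 days


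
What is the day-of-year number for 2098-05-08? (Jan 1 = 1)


Date: May 8, 2098
Days in months 1 through 4: 120
Plus 8 days in May

Day of year: 128


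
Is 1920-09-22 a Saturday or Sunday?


Anchor: Jan 1, 1920. With p = 1920 - 1 = 1919: (p + p//4 - p//100 + p//400) mod 7 = (1919 + 479 - 19 + 4) mod 7 = 2383 mod 7 = 3 -> Thursday (Mon=0 ... Sun=6)
Day of year: 266; offset = 265
Weekday index = (3 + 265) mod 7 = 2 -> Wednesday
Weekend days: Saturday, Sunday

No


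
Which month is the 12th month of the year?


Month 12 of 12

December


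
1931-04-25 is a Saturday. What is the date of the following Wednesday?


Current: Saturday
Target: Wednesday
Days ahead: 4

Next Wednesday: 1931-04-29


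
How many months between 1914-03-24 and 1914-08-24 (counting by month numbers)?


From March 1914 to August 1914
0 years * 12 = 0 months, plus 5 months = 5

5 months


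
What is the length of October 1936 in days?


October 1936

31 days


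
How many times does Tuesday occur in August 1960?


August 1960 has 31 days
Anchor: Jan 1, 1960. With p = 1960 - 1 = 1959: (p + p//4 - p//100 + p//400) mod 7 = (1959 + 489 - 19 + 4) mod 7 = 2433 mod 7 = 4 -> Friday (Mon=0 ... Sun=6)
Days before August (Jan-Jul): 213; August 1 index = (4 + 213) mod 7 = 0 -> Monday
First Tuesday is August 2
Tuesdays: 2, 9, 16, 23, 30

5 Tuesdays


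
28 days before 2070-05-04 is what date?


Start: 2070-05-04, subtract 28 days
Back 4 days from May 4 reaches April 30, 2070 -> 24 left
April 2070: 30 - 24 = 6 -> lands on April 6

Result: 2070-04-06


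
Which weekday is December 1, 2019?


Target: December 1, 2019
Anchor: Jan 1, 2019. With p = 2019 - 1 = 2018: (p + p//4 - p//100 + p//400) mod 7 = (2018 + 504 - 20 + 5) mod 7 = 2507 mod 7 = 1 -> Tuesday (Mon=0 ... Sun=6)
Days before December (Jan-Nov): 334 days
Weekday index = (1 + 334) mod 7 = 6

Sunday


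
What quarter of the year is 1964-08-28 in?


Month: August (month 8)
Q1: Jan-Mar, Q2: Apr-Jun, Q3: Jul-Sep, Q4: Oct-Dec

Q3


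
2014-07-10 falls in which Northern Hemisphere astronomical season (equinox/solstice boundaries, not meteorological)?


Date: July 10
Astronomical Summer (approx.; exact equinox/solstice day varies by year): June 21 to September 21
July 10 falls within the Summer window

Summer


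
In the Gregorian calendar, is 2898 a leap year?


Gregorian leap year rule: divisible by 4, but not by 100, unless also by 400.
2898 is not divisible by 4 -> not a leap year

No


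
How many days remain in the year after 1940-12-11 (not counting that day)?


Day of year: 346 of 366
Remaining = 366 - 346

20 days


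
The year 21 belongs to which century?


Century = (year - 1) // 100 + 1
= (21 - 1) // 100 + 1
= 20 // 100 + 1
= 0 + 1

1st century


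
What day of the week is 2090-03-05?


Date: March 5, 2090
Anchor: Jan 1, 2090. With p = 2090 - 1 = 2089: (p + p//4 - p//100 + p//400) mod 7 = (2089 + 522 - 20 + 5) mod 7 = 2596 mod 7 = 6 -> Sunday (Mon=0 ... Sun=6)
Days before March (Jan-Feb): 59; offset = 59 + 5 - 1 = 63
Weekday index = (6 + 63) mod 7 = 6

Day of the week: Sunday


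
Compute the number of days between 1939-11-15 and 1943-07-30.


From 1939-11-15 to 1943-07-30
1939-11-15: days before November = 31 + 28 + 31 + 30 + 31 + 30 + 31 + 31 + 30 + 31 = 304 (1939 is not a leap year); day of year = 304 + 15 = 319
1943-07-30: days before July = 31 + 28 + 31 + 30 + 31 + 30 = 181 (1943 is not a leap year); day of year = 181 + 30 = 211
Rest of 1939: 365 - 319 = 46
Full years 1940 (366), 1941 (365), 1942 (365): 1096
Total = 46 + 1096 + 211 = 1353

1353 days


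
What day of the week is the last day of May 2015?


May 2015 has 31 days
Anchor: Jan 1, 2015. With p = 2015 - 1 = 2014: (p + p//4 - p//100 + p//400) mod 7 = (2014 + 503 - 20 + 5) mod 7 = 2502 mod 7 = 3 -> Thursday (Mon=0 ... Sun=6)
Days before May (Jan-Apr): 120; May 1 index = (3 + 120) mod 7 = 4 -> Friday
Last day offset: 31 - 1 = 30 days
Weekday index = (4 + 30) mod 7 = 6

Sunday, May 31


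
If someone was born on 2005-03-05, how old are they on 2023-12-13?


Birth: 2005-03-05
Reference: 2023-12-13
Year difference: 2023 - 2005 = 18

18 years old


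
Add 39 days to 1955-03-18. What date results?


Start: 1955-03-18, add 39 days
March 1955 has 31 days: 31 - 18 = 13 days to March 31 -> 26 left
April 1955: 26 <= 30 -> lands on April 26

Result: 1955-04-26


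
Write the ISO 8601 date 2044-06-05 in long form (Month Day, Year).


ISO 2044-06-05 parses as year=2044, month=06, day=05
Month 6 -> June

June 5, 2044


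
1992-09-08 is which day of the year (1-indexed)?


Date: September 8, 1992
Days in months 1 through 8: 244
Plus 8 days in September

Day of year: 252


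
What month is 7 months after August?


August is month 8
8 + 7 = 15; wrap: 15 - 12 = 3

March


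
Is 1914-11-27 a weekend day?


Anchor: Jan 1, 1914. With p = 1914 - 1 = 1913: (p + p//4 - p//100 + p//400) mod 7 = (1913 + 478 - 19 + 4) mod 7 = 2376 mod 7 = 3 -> Thursday (Mon=0 ... Sun=6)
Day of year: 331; offset = 330
Weekday index = (3 + 330) mod 7 = 4 -> Friday
Weekend days: Saturday, Sunday

No


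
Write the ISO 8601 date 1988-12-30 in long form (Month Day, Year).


ISO 1988-12-30 parses as year=1988, month=12, day=30
Month 12 -> December

December 30, 1988


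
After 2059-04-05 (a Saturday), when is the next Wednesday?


Current: Saturday
Target: Wednesday
Days ahead: 4

Next Wednesday: 2059-04-09


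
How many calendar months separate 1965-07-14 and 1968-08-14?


From July 1965 to August 1968
3 years * 12 = 36 months, plus 1 month = 37

37 months


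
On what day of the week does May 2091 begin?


Target: May 1, 2091
Anchor: Jan 1, 2091. With p = 2091 - 1 = 2090: (p + p//4 - p//100 + p//400) mod 7 = (2090 + 522 - 20 + 5) mod 7 = 2597 mod 7 = 0 -> Monday (Mon=0 ... Sun=6)
Days before May (Jan-Apr): 120 days
Weekday index = (0 + 120) mod 7 = 1

Tuesday


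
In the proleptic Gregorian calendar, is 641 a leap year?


Gregorian leap year rule: divisible by 4, but not by 100, unless also by 400.
641 is not divisible by 4 -> not a leap year

No


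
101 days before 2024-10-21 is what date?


Start: 2024-10-21, subtract 101 days
Back 21 days from October 21 reaches September 30, 2024 -> 80 left
September 2024 has 30 days -> back to August 31, 2024 -> 50 left
August 2024 has 31 days -> back to July 31, 2024 -> 19 left
July 2024: 31 - 19 = 12 -> lands on July 12

Result: 2024-07-12


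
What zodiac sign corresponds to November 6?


Date: November 6
Conventional tropical zodiac dates: Scorpio from October 23 onward; Sagittarius starts November 22
November 6 falls within the Scorpio range

Scorpio


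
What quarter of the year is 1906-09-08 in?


Month: September (month 9)
Q1: Jan-Mar, Q2: Apr-Jun, Q3: Jul-Sep, Q4: Oct-Dec

Q3


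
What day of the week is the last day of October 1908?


October 1908 has 31 days
Anchor: Jan 1, 1908. With p = 1908 - 1 = 1907: (p + p//4 - p//100 + p//400) mod 7 = (1907 + 476 - 19 + 4) mod 7 = 2368 mod 7 = 2 -> Wednesday (Mon=0 ... Sun=6)
Days before October (Jan-Sep): 274; October 1 index = (2 + 274) mod 7 = 3 -> Thursday
Last day offset: 31 - 1 = 30 days
Weekday index = (3 + 30) mod 7 = 5

Saturday, October 31


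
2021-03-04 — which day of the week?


Date: March 4, 2021
Anchor: Jan 1, 2021. With p = 2021 - 1 = 2020: (p + p//4 - p//100 + p//400) mod 7 = (2020 + 505 - 20 + 5) mod 7 = 2510 mod 7 = 4 -> Friday (Mon=0 ... Sun=6)
Days before March (Jan-Feb): 59; offset = 59 + 4 - 1 = 62
Weekday index = (4 + 62) mod 7 = 3

Day of the week: Thursday


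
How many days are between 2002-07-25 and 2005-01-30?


From 2002-07-25 to 2005-01-30
2002-07-25: days before July = 31 + 28 + 31 + 30 + 31 + 30 = 181 (2002 is not a leap year); day of year = 181 + 25 = 206
2005-01-30: day of year = 30
Rest of 2002: 365 - 206 = 159
Full years 2003 (365), 2004 (366): 731
Total = 159 + 731 + 30 = 920

920 days


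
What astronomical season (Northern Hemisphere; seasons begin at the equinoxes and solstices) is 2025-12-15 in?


Date: December 15
Astronomical Autumn (approx.; exact equinox/solstice day varies by year): September 22 to December 20
December 15 falls within the Autumn window

Autumn


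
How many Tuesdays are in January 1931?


January 1931 has 31 days
Anchor: Jan 1, 1931. With p = 1931 - 1 = 1930: (p + p//4 - p//100 + p//400) mod 7 = (1930 + 482 - 19 + 4) mod 7 = 2397 mod 7 = 3 -> Thursday (Mon=0 ... Sun=6)
January 1 is the anchor itself -> Thursday
First Tuesday is January 6
Tuesdays: 6, 13, 20, 27

4 Tuesdays


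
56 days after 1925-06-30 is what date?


Start: 1925-06-30, add 56 days
June 30 is the last day of June 1925 -> 56 left
July 1925 has 31 days -> 25 left
August 1925: 25 <= 31 -> lands on August 25

Result: 1925-08-25


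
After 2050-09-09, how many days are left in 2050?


Day of year: 252 of 365
Remaining = 365 - 252

113 days


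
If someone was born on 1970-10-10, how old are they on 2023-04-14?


Birth: 1970-10-10
Reference: 2023-04-14
Year difference: 2023 - 1970 = 53
Birthday not yet reached in 2023, subtract 1

52 years old


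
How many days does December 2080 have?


December 2080

31 days


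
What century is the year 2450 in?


Century = (year - 1) // 100 + 1
= (2450 - 1) // 100 + 1
= 2449 // 100 + 1
= 24 + 1

25th century


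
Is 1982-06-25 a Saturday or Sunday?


Anchor: Jan 1, 1982. With p = 1982 - 1 = 1981: (p + p//4 - p//100 + p//400) mod 7 = (1981 + 495 - 19 + 4) mod 7 = 2461 mod 7 = 4 -> Friday (Mon=0 ... Sun=6)
Day of year: 176; offset = 175
Weekday index = (4 + 175) mod 7 = 4 -> Friday
Weekend days: Saturday, Sunday

No


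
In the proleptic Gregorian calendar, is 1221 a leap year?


Gregorian leap year rule: divisible by 4, but not by 100, unless also by 400.
1221 is not divisible by 4 -> not a leap year

No


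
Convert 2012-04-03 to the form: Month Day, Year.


ISO 2012-04-03 parses as year=2012, month=04, day=03
Month 4 -> April

April 3, 2012


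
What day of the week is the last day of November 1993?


November 1993 has 30 days
Anchor: Jan 1, 1993. With p = 1993 - 1 = 1992: (p + p//4 - p//100 + p//400) mod 7 = (1992 + 498 - 19 + 4) mod 7 = 2475 mod 7 = 4 -> Friday (Mon=0 ... Sun=6)
Days before November (Jan-Oct): 304; November 1 index = (4 + 304) mod 7 = 0 -> Monday
Last day offset: 30 - 1 = 29 days
Weekday index = (0 + 29) mod 7 = 1

Tuesday, November 30


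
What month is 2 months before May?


May is month 5
5 - 2 = 3

March


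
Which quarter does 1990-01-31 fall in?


Month: January (month 1)
Q1: Jan-Mar, Q2: Apr-Jun, Q3: Jul-Sep, Q4: Oct-Dec

Q1


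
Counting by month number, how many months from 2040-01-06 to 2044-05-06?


From January 2040 to May 2044
4 years * 12 = 48 months, plus 4 months = 52

52 months


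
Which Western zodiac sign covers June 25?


Date: June 25
Conventional tropical zodiac dates: Cancer from June 21 onward; Leo starts July 23
June 25 falls within the Cancer range

Cancer


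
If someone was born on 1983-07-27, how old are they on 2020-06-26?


Birth: 1983-07-27
Reference: 2020-06-26
Year difference: 2020 - 1983 = 37
Birthday not yet reached in 2020, subtract 1

36 years old


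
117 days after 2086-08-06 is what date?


Start: 2086-08-06, add 117 days
August 2086 has 31 days: 31 - 6 = 25 days to August 31 -> 92 left
September 2086 has 30 days -> 62 left
October 2086 has 31 days -> 31 left
November 2086 has 30 days -> 1 left
December 2086: 1 <= 31 -> lands on December 1

Result: 2086-12-01


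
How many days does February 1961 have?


February 1961 (leap year: no)

28 days


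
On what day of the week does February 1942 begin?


Target: February 1, 1942
Anchor: Jan 1, 1942. With p = 1942 - 1 = 1941: (p + p//4 - p//100 + p//400) mod 7 = (1941 + 485 - 19 + 4) mod 7 = 2411 mod 7 = 3 -> Thursday (Mon=0 ... Sun=6)
Days before February (Jan): 31 days
Weekday index = (3 + 31) mod 7 = 6

Sunday


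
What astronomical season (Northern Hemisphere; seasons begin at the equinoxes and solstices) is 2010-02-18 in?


Date: February 18
Astronomical Winter (approx.; exact equinox/solstice day varies by year): December 21 to March 19
February 18 falls within the Winter window

Winter


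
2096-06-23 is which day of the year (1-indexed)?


Date: June 23, 2096
Days in months 1 through 5: 152
Plus 23 days in June

Day of year: 175


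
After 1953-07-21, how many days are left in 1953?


Day of year: 202 of 365
Remaining = 365 - 202

163 days


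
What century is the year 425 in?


Century = (year - 1) // 100 + 1
= (425 - 1) // 100 + 1
= 424 // 100 + 1
= 4 + 1

5th century


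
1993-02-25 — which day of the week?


Date: February 25, 1993
Anchor: Jan 1, 1993. With p = 1993 - 1 = 1992: (p + p//4 - p//100 + p//400) mod 7 = (1992 + 498 - 19 + 4) mod 7 = 2475 mod 7 = 4 -> Friday (Mon=0 ... Sun=6)
Days before February (Jan): 31; offset = 31 + 25 - 1 = 55
Weekday index = (4 + 55) mod 7 = 3

Day of the week: Thursday


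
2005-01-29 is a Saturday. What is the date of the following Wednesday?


Current: Saturday
Target: Wednesday
Days ahead: 4

Next Wednesday: 2005-02-02


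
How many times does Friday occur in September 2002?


September 2002 has 30 days
Anchor: Jan 1, 2002. With p = 2002 - 1 = 2001: (p + p//4 - p//100 + p//400) mod 7 = (2001 + 500 - 20 + 5) mod 7 = 2486 mod 7 = 1 -> Tuesday (Mon=0 ... Sun=6)
Days before September (Jan-Aug): 243; September 1 index = (1 + 243) mod 7 = 6 -> Sunday
First Friday is September 6
Fridays: 6, 13, 20, 27

4 Fridays


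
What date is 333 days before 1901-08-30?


Start: 1901-08-30, subtract 333 days
Back 30 days from August 30 reaches July 31, 1901 -> 303 left
July 1901 has 31 days -> back to June 30, 1901 -> 272 left
June 1901 has 30 days -> back to May 31, 1901 -> 242 left
May 1901 has 31 days -> back to April 30, 1901 -> 211 left
April 1901 has 30 days -> back to March 31, 1901 -> 181 left
March 1901 has 31 days -> back to February 28, 1901 -> 150 left
February 1901 has 28 days -> back to January 31, 1901 -> 122 left
January 1901 has 31 days -> back to December 31, 1900 -> 91 left
December 1900 has 31 days -> back to November 30, 1900 -> 60 left
November 1900 has 30 days -> back to October 31, 1900 -> 30 left
October 1900: 31 - 30 = 1 -> lands on October 1

Result: 1900-10-01


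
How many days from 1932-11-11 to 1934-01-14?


From 1932-11-11 to 1934-01-14
1932-11-11: days before November = 31 + 29 + 31 + 30 + 31 + 30 + 31 + 31 + 30 + 31 = 305 (1932 is a leap year); day of year = 305 + 11 = 316
1934-01-14: day of year = 14
Rest of 1932: 366 - 316 = 50
Full years 1933 (365): 365
Total = 50 + 365 + 14 = 429

429 days


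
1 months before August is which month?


August is month 8
8 - 1 = 7

July


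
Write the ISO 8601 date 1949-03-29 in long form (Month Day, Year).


ISO 1949-03-29 parses as year=1949, month=03, day=29
Month 3 -> March

March 29, 1949


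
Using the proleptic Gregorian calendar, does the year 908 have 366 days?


Gregorian leap year rule: divisible by 4, but not by 100, unless also by 400.
908 is divisible by 4 but not 100 -> leap year

Yes


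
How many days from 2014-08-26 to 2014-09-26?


From 2014-08-26 to 2014-09-26
2014-08-26: days before August = 31 + 28 + 31 + 30 + 31 + 30 + 31 = 212 (2014 is not a leap year); day of year = 212 + 26 = 238
2014-09-26: days before September = 31 + 28 + 31 + 30 + 31 + 30 + 31 + 31 = 243 (2014 is not a leap year); day of year = 243 + 26 = 269
Same year: 269 - 238 = 31

31 days


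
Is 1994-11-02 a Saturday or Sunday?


Anchor: Jan 1, 1994. With p = 1994 - 1 = 1993: (p + p//4 - p//100 + p//400) mod 7 = (1993 + 498 - 19 + 4) mod 7 = 2476 mod 7 = 5 -> Saturday (Mon=0 ... Sun=6)
Day of year: 306; offset = 305
Weekday index = (5 + 305) mod 7 = 2 -> Wednesday
Weekend days: Saturday, Sunday

No


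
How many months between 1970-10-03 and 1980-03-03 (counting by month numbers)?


From October 1970 to March 1980
10 years * 12 = 120 months, minus 7 months = 113

113 months


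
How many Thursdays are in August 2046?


August 2046 has 31 days
Anchor: Jan 1, 2046. With p = 2046 - 1 = 2045: (p + p//4 - p//100 + p//400) mod 7 = (2045 + 511 - 20 + 5) mod 7 = 2541 mod 7 = 0 -> Monday (Mon=0 ... Sun=6)
Days before August (Jan-Jul): 212; August 1 index = (0 + 212) mod 7 = 2 -> Wednesday
First Thursday is August 2
Thursdays: 2, 9, 16, 23, 30

5 Thursdays


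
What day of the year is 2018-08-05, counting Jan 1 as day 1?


Date: August 5, 2018
Days in months 1 through 7: 212
Plus 5 days in August

Day of year: 217


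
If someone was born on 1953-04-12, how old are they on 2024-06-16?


Birth: 1953-04-12
Reference: 2024-06-16
Year difference: 2024 - 1953 = 71

71 years old


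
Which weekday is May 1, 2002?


Target: May 1, 2002
Anchor: Jan 1, 2002. With p = 2002 - 1 = 2001: (p + p//4 - p//100 + p//400) mod 7 = (2001 + 500 - 20 + 5) mod 7 = 2486 mod 7 = 1 -> Tuesday (Mon=0 ... Sun=6)
Days before May (Jan-Apr): 120 days
Weekday index = (1 + 120) mod 7 = 2

Wednesday


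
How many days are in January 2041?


January 2041

31 days


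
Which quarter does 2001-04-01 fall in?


Month: April (month 4)
Q1: Jan-Mar, Q2: Apr-Jun, Q3: Jul-Sep, Q4: Oct-Dec

Q2


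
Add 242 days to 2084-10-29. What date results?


Start: 2084-10-29, add 242 days
October 2084 has 31 days: 31 - 29 = 2 days to October 31 -> 240 left
November 2084 has 30 days -> 210 left
December 2084 has 31 days -> 179 left
January 2085 has 31 days -> 148 left
February 2085 has 28 days -> 120 left
March 2085 has 31 days -> 89 left
April 2085 has 30 days -> 59 left
May 2085 has 31 days -> 28 left
June 2085: 28 <= 30 -> lands on June 28

Result: 2085-06-28


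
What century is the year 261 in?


Century = (year - 1) // 100 + 1
= (261 - 1) // 100 + 1
= 260 // 100 + 1
= 2 + 1

3rd century


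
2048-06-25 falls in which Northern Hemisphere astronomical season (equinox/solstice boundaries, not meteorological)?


Date: June 25
Astronomical Summer (approx.; exact equinox/solstice day varies by year): June 21 to September 21
June 25 falls within the Summer window

Summer


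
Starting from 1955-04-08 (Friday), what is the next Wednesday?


Current: Friday
Target: Wednesday
Days ahead: 5

Next Wednesday: 1955-04-13


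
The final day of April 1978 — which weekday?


April 1978 has 30 days
Anchor: Jan 1, 1978. With p = 1978 - 1 = 1977: (p + p//4 - p//100 + p//400) mod 7 = (1977 + 494 - 19 + 4) mod 7 = 2456 mod 7 = 6 -> Sunday (Mon=0 ... Sun=6)
Days before April (Jan-Mar): 90; April 1 index = (6 + 90) mod 7 = 5 -> Saturday
Last day offset: 30 - 1 = 29 days
Weekday index = (5 + 29) mod 7 = 6

Sunday, April 30


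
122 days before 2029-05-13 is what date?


Start: 2029-05-13, subtract 122 days
Back 13 days from May 13 reaches April 30, 2029 -> 109 left
April 2029 has 30 days -> back to March 31, 2029 -> 79 left
March 2029 has 31 days -> back to February 28, 2029 -> 48 left
February 2029 has 28 days -> back to January 31, 2029 -> 20 left
January 2029: 31 - 20 = 11 -> lands on January 11

Result: 2029-01-11


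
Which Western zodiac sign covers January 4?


Date: January 4
Conventional tropical zodiac dates: Capricorn from December 22 onward; Aquarius starts January 20
January 4 falls within the Capricorn range

Capricorn
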